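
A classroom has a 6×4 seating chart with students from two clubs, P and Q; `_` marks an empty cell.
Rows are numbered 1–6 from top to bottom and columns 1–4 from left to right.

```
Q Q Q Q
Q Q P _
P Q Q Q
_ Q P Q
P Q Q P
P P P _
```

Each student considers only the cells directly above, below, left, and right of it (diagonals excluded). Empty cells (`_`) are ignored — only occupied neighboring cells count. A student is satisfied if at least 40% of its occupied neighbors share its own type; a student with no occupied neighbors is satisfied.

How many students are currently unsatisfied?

Row 1: (1,1)Q 2/2 satisfied · (1,2)Q 3/3 satisfied · (1,3)Q 2/3 satisfied · (1,4)Q 1/1 satisfied
Row 2: (2,1)Q 2/3 satisfied · (2,2)Q 3/4 satisfied · (2,3)P 0/3 not
Row 3: (3,1)P 0/2 not · (3,2)Q 3/4 satisfied · (3,3)Q 2/4 satisfied · (3,4)Q 2/2 satisfied
Row 4: (4,2)Q 2/3 satisfied · (4,3)P 0/4 not · (4,4)Q 1/3 not
Row 5: (5,1)P 1/2 satisfied · (5,2)Q 2/4 satisfied · (5,3)Q 1/4 not · (5,4)P 0/2 not
Row 6: (6,1)P 2/2 satisfied · (6,2)P 2/3 satisfied · (6,3)P 1/2 satisfied
Unsatisfied: (2,3), (3,1), (4,3), (4,4), (5,3), (5,4) — 6 in total.

6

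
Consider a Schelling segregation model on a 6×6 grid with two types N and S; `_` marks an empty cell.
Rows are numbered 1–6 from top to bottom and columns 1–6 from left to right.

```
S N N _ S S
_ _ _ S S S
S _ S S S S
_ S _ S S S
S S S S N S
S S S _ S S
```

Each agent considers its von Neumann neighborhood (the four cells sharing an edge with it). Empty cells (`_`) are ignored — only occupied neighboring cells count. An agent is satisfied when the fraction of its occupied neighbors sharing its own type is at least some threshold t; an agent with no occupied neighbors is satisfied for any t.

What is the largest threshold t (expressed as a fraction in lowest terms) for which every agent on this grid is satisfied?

0/1

(1,1)S 0/1
(1,2)N 1/2
(1,3)N 1/1
(1,5)S 2/2
(1,6)S 2/2
(2,4)S 2/2
(2,5)S 4/4
(2,6)S 3/3
(3,1)S — no occupied neighbors
(3,3)S 1/1
(3,4)S 4/4
(3,5)S 4/4
(3,6)S 3/3
(4,2)S 1/1
(4,4)S 3/3
(4,5)S 3/4
(4,6)S 3/3
(5,1)S 2/2
(5,2)S 4/4
(5,3)S 3/3
(5,4)S 2/3
(5,5)N 0/4
(5,6)S 2/3
(6,1)S 2/2
(6,2)S 3/3
(6,3)S 2/2
(6,5)S 1/2
(6,6)S 2/2
The smallest same-type fraction is 0/1 at (1,1), which reduces to 0/1. Any threshold above that leaves this agent unsatisfied.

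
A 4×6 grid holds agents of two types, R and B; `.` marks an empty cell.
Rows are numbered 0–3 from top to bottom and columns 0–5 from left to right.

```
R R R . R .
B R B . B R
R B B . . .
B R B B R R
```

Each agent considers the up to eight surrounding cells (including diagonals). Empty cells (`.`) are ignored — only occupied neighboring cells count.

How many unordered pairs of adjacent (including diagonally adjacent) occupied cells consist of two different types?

Scan each occupied cell's neighbors to the right and below (and the two forward diagonals) so each pair is counted once.
From row 0: 5 unlike of 11 pairs (running 5/11).
From row 1: 6 unlike of 10 pairs (running 11/21).
From row 2: 4 unlike of 10 pairs (running 15/31).
From row 3: 3 unlike of 5 pairs (running 18/36).
Total adjacent occupied pairs: 36; unlike-type pairs: 18.

18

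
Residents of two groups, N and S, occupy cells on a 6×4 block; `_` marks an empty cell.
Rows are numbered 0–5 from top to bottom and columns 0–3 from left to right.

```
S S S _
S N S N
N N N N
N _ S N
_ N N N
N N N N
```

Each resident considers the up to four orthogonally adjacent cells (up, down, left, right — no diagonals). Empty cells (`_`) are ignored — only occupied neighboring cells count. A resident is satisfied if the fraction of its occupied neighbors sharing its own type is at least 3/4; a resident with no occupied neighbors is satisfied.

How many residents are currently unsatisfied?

9

Row 0: (0,0)S 2/2 ✓ · (0,1)S 2/3 ✗ · (0,2)S 2/2 ✓
Row 1: (1,0)S 1/3 ✗ · (1,1)N 1/4 ✗ · (1,2)S 1/4 ✗ · (1,3)N 1/2 ✗
Row 2: (2,0)N 2/3 ✗ · (2,1)N 3/3 ✓ · (2,2)N 2/4 ✗ · (2,3)N 3/3 ✓
Row 3: (3,0)N 1/1 ✓ · (3,2)S 0/3 ✗ · (3,3)N 2/3 ✗
Row 4: (4,1)N 2/2 ✓ · (4,2)N 3/4 ✓ · (4,3)N 3/3 ✓
Row 5: (5,0)N 1/1 ✓ · (5,1)N 3/3 ✓ · (5,2)N 3/3 ✓ · (5,3)N 2/2 ✓
Unsatisfied: (0,1), (1,0), (1,1), (1,2), (1,3), (2,0), (2,2), (3,2), (3,3) — 9 in total.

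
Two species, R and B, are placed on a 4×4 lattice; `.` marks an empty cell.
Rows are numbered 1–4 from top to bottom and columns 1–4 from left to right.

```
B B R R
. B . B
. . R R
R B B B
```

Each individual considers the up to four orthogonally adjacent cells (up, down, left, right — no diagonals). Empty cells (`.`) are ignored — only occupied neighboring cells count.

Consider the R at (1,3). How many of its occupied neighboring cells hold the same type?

Occupied neighbors of (1,3): (1,2)=B, (1,4)=R.
Same type (R): 1 of 2.

1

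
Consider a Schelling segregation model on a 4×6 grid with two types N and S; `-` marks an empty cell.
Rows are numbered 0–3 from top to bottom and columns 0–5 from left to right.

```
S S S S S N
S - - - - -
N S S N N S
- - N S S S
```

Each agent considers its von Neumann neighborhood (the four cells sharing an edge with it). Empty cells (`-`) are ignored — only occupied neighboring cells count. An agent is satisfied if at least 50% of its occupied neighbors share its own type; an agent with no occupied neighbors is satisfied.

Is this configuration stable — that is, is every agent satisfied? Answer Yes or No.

Row 0: (0,0)S 2/2 ✓ · (0,1)S 2/2 ✓ · (0,2)S 2/2 ✓ · (0,3)S 2/2 ✓ · (0,4)S 1/2 ✓ · (0,5)N 0/1 ✗
Row 1: (1,0)S 1/2 ✓
Row 2: (2,0)N 0/2 ✗ · (2,1)S 1/2 ✓ · (2,2)S 1/3 ✗ · (2,3)N 1/3 ✗ · (2,4)N 1/3 ✗ · (2,5)S 1/2 ✓
Row 3: (3,2)N 0/2 ✗ · (3,3)S 1/3 ✗ · (3,4)S 2/3 ✓ · (3,5)S 2/2 ✓
For instance (0,5) has only 0/1 same-type neighbors, below 1/2.

No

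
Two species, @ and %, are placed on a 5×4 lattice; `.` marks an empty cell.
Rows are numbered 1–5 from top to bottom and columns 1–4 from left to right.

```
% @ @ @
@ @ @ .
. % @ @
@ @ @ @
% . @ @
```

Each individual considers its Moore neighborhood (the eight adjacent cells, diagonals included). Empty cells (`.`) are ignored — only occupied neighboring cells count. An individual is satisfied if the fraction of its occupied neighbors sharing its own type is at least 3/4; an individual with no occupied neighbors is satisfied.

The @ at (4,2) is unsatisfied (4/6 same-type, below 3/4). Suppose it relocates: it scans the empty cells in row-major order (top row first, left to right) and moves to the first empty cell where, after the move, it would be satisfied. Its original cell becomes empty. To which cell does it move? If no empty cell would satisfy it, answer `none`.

(2,4)

Vacating (4,2). Empty cells in order:
  (2,4): 5/5 same-type → satisfied — stop here.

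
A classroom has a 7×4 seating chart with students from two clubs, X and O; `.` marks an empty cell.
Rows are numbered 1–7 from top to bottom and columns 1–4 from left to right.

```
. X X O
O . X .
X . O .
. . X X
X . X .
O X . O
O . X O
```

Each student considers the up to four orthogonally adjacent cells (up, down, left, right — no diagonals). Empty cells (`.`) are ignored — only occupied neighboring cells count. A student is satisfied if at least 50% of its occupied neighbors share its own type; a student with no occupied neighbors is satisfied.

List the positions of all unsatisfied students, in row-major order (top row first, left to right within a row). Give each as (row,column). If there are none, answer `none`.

(1,4), (2,1), (3,1), (3,3), (5,1), (6,1), (6,2), (7,3)

Row 1: (1,2)X 1/1 ok · (1,3)X 2/3 ok · (1,4)O 0/1 unhappy
Row 2: (2,1)O 0/1 unhappy · (2,3)X 1/2 ok
Row 3: (3,1)X 0/1 unhappy · (3,3)O 0/2 unhappy
Row 4: (4,3)X 2/3 ok · (4,4)X 1/1 ok
Row 5: (5,1)X 0/1 unhappy · (5,3)X 1/1 ok
Row 6: (6,1)O 1/3 unhappy · (6,2)X 0/1 unhappy · (6,4)O 1/1 ok
Row 7: (7,1)O 1/1 ok · (7,3)X 0/1 unhappy · (7,4)O 1/2 ok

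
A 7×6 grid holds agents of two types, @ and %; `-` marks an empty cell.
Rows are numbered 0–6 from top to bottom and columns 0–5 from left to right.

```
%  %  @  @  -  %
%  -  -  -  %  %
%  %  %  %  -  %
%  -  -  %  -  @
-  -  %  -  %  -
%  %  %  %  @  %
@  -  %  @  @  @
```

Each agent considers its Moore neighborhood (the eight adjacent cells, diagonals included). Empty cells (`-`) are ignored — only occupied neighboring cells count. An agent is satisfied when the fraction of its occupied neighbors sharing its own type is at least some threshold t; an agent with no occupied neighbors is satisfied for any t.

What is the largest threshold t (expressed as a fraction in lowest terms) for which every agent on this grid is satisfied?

0/1

Row 0: (0,0)% 2/2 · (0,1)% 2/3 · (0,2)@ 1/2 · (0,3)@ 1/2 · (0,5)% 2/2
Row 1: (1,0)% 4/4 · (1,4)% 4/5 · (1,5)% 3/3
Row 2: (2,0)% 3/3 · (2,1)% 4/4 · (2,2)% 3/3 · (2,3)% 3/3 · (2,5)% 2/3
Row 3: (3,0)% 2/2 · (3,3)% 4/4 · (3,5)@ 0/2
Row 4: (4,2)% 4/4 · (4,4)% 3/5
Row 5: (5,0)% 1/2 · (5,1)% 4/5 · (5,2)% 4/5 · (5,3)% 4/7 · (5,4)@ 3/6 · (5,5)% 1/4
Row 6: (6,0)@ 0/2 · (6,2)% 3/4 · (6,3)@ 2/5 · (6,4)@ 3/5 · (6,5)@ 2/3
The smallest same-type fraction is 0/2 at (3,5), which reduces to 0/1. Any threshold above that leaves this agent unsatisfied.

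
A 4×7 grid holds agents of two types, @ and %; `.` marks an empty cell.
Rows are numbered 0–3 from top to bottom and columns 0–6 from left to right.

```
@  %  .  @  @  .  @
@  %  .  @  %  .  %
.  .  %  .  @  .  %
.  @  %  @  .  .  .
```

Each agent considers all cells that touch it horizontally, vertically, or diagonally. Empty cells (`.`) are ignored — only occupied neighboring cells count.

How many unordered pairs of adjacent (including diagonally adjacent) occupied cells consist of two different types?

Scan each occupied cell's neighbors to the right and below (and the two forward diagonals) so each pair is counted once.
Row 0: @(0,0)–%(0,1)≠ @(0,0)–@(1,0)= @(0,0)–%(1,1)≠ %(0,1)–%(1,1)= %(0,1)–@(1,0)≠ @(0,3)–@(0,4)= @(0,3)–@(1,3)= @(0,3)–%(1,4)≠ @(0,4)–%(1,4)≠ @(0,4)–@(1,3)= @(0,6)–%(1,6)≠  → 6/11 unlike.
Row 1: @(1,0)–%(1,1)≠ %(1,1)–%(2,2)= @(1,3)–%(1,4)≠ @(1,3)–@(2,4)= @(1,3)–%(2,2)≠ %(1,4)–@(2,4)≠ %(1,6)–%(2,6)=  → 4/7 unlike.
Row 2: %(2,2)–%(3,2)= %(2,2)–@(3,3)≠ %(2,2)–@(3,1)≠ @(2,4)–@(3,3)=  → 2/4 unlike.
Row 3: @(3,1)–%(3,2)≠ %(3,2)–@(3,3)≠  → 2/2 unlike.
Total adjacent occupied pairs: 24; unlike-type pairs: 14.

14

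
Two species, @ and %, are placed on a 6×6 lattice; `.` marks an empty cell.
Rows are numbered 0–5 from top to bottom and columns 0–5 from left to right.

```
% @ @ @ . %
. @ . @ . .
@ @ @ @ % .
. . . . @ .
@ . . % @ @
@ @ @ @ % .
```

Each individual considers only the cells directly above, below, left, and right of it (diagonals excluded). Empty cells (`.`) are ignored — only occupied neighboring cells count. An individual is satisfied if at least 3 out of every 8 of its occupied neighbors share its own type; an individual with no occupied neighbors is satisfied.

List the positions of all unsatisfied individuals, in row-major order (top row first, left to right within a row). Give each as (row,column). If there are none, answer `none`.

Row 0: (0,0)% 0/1 unhappy · (0,1)@ 2/3 ok · (0,2)@ 2/2 ok · (0,3)@ 2/2 ok · (0,5)% 0/0 ok
Row 1: (1,1)@ 2/2 ok · (1,3)@ 2/2 ok
Row 2: (2,0)@ 1/1 ok · (2,1)@ 3/3 ok · (2,2)@ 2/2 ok · (2,3)@ 2/3 ok · (2,4)% 0/2 unhappy
Row 3: (3,4)@ 1/2 ok
Row 4: (4,0)@ 1/1 ok · (4,3)% 0/2 unhappy · (4,4)@ 2/4 ok · (4,5)@ 1/1 ok
Row 5: (5,0)@ 2/2 ok · (5,1)@ 2/2 ok · (5,2)@ 2/2 ok · (5,3)@ 1/3 unhappy · (5,4)% 0/2 unhappy

(0,0), (2,4), (4,3), (5,3), (5,4)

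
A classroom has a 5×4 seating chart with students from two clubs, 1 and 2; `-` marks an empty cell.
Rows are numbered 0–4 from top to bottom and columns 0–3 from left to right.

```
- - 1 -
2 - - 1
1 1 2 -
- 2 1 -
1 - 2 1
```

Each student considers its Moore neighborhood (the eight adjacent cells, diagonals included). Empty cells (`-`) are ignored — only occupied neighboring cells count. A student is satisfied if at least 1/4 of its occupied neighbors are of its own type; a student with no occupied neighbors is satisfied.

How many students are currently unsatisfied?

2

(0,2)1 1/1 ✓
(1,0)2 0/2 ✗
(1,3)1 1/2 ✓
(2,0)1 1/3 ✓
(2,1)1 2/5 ✓
(2,2)2 1/4 ✓
(3,1)2 2/6 ✓
(3,2)1 2/5 ✓
(4,0)1 0/1 ✗
(4,2)2 1/3 ✓
(4,3)1 1/2 ✓
Unsatisfied: (1,0), (4,0) — 2 in total.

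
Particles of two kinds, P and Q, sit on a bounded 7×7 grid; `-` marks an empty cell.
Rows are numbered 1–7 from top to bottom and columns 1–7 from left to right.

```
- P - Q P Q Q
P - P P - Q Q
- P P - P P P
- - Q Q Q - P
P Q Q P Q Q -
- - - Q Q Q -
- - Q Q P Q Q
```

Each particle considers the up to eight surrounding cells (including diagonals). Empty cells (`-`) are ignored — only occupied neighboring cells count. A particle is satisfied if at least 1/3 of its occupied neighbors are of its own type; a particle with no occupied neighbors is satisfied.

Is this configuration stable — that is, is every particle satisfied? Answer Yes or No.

No

(1,2)P 2/2 satisfied
(1,4)Q 0/3 not
(1,5)P 1/4 not
(1,6)Q 3/4 satisfied
(1,7)Q 3/3 satisfied
(2,1)P 2/2 satisfied
(2,3)P 4/5 satisfied
(2,4)P 4/5 satisfied
(2,6)Q 3/7 satisfied
(2,7)Q 3/5 satisfied
(3,2)P 3/4 satisfied
(3,3)P 3/5 satisfied
(3,5)P 2/5 satisfied
(3,6)P 3/6 satisfied
(3,7)P 2/4 satisfied
(4,3)Q 3/6 satisfied
(4,4)Q 4/7 satisfied
(4,5)Q 3/6 satisfied
(4,7)P 2/3 satisfied
(5,1)P 0/1 not
(5,2)Q 2/3 satisfied
(5,3)Q 4/5 satisfied
(5,4)P 0/7 not
(5,5)Q 6/7 satisfied
(5,6)Q 4/5 satisfied
(6,4)Q 5/7 satisfied
(6,5)Q 6/8 satisfied
(6,6)Q 5/6 satisfied
(7,3)Q 2/2 satisfied
(7,4)Q 3/4 satisfied
(7,5)P 0/5 not
(7,6)Q 3/4 satisfied
(7,7)Q 2/2 satisfied
For instance (1,4) has only 0/3 same-type neighbors, below 1/3.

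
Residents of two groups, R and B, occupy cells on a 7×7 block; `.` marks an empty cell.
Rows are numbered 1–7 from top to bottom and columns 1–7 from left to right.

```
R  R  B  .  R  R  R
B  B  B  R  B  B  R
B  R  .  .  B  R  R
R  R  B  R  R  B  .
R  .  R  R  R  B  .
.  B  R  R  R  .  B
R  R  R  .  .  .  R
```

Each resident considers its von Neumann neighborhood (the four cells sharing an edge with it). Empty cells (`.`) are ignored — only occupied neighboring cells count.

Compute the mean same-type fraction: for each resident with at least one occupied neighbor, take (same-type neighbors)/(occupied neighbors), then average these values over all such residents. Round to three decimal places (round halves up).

Row 1: (1,1)R 1/2 · (1,2)R 1/3 · (1,3)B 1/2 · (1,5)R 1/2 · (1,6)R 2/3 · (1,7)R 2/2
Row 2: (2,1)B 2/3 · (2,2)B 2/4 · (2,3)B 2/3 · (2,4)R 0/2 · (2,5)B 2/4 · (2,6)B 1/4 · (2,7)R 2/3
Row 3: (3,1)B 1/3 · (3,2)R 1/3 · (3,5)B 1/3 · (3,6)R 1/4 · (3,7)R 2/2
Row 4: (4,1)R 2/3 · (4,2)R 2/3 · (4,3)B 0/3 · (4,4)R 2/3 · (4,5)R 2/4 · (4,6)B 1/3
Row 5: (5,1)R 1/1 · (5,3)R 2/3 · (5,4)R 4/4 · (5,5)R 3/4 · (5,6)B 1/2
Row 6: (6,2)B 0/2 · (6,3)R 3/4 · (6,4)R 3/3 · (6,5)R 2/2 · (6,7)B 0/1
Row 7: (7,1)R 1/1 · (7,2)R 2/3 · (7,3)R 2/2 · (7,7)R 0/1
Sum over 38 residents: 1/2 + 1/3 + 1/2 + 1/2 + 2/3 + 2/2 + 2/3 + 2/4 + 2/3 + 0/2 + 2/4 + 1/4 + 2/3 + 1/3 + 1/3 + 1/3 + 1/4 + 2/2 + 2/3 + 2/3 + 0/3 + 2/3 + 2/4 + 1/3 + 1/1 + 2/3 + 4/4 + 3/4 + 1/2 + 0/2 + 3/4 + 3/3 + 2/2 + 0/1 + 1/1 + 2/3 + 2/2 + 0/1 = 127/6; mean = 127/6 ÷ 38 = 127/228 = 0.557017… → 0.557.

0.557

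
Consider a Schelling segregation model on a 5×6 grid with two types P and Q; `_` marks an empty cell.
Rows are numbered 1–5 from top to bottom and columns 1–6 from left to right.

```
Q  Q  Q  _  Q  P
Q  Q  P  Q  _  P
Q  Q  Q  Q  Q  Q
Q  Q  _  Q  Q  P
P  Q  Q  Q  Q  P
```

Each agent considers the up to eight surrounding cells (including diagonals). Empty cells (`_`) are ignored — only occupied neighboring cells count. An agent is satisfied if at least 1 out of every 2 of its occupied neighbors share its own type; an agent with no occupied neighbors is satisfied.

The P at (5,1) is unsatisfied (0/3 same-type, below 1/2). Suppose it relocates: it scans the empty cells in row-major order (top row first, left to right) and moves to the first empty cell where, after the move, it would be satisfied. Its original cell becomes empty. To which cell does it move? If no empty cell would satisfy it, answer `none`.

none

Vacating (5,1). Empty cells in order:
  (1,4): 1/4 same-type → still unsatisfied.
  (2,5): 2/7 same-type → still unsatisfied.
  (4,3): 0/8 same-type → still unsatisfied.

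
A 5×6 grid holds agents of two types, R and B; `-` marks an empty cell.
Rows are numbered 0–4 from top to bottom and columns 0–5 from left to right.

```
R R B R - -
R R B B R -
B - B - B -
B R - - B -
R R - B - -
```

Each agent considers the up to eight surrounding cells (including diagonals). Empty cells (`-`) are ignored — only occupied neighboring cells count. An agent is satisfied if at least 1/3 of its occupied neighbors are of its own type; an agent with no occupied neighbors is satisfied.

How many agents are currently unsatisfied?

3

(0,0)R 3/3 ✓
(0,1)R 3/5 ✓
(0,2)B 2/5 ✓
(0,3)R 1/4 ✗
(1,0)R 3/4 ✓
(1,1)R 3/7 ✓
(1,2)B 3/6 ✓
(1,3)B 4/6 ✓
(1,4)R 1/3 ✓
(2,0)B 1/4 ✗
(2,2)B 2/4 ✓
(2,4)B 2/3 ✓
(3,0)B 1/4 ✗
(3,1)R 2/5 ✓
(3,4)B 2/2 ✓
(4,0)R 2/3 ✓
(4,1)R 2/3 ✓
(4,3)B 1/1 ✓
Unsatisfied: (0,3), (2,0), (3,0) — 3 in total.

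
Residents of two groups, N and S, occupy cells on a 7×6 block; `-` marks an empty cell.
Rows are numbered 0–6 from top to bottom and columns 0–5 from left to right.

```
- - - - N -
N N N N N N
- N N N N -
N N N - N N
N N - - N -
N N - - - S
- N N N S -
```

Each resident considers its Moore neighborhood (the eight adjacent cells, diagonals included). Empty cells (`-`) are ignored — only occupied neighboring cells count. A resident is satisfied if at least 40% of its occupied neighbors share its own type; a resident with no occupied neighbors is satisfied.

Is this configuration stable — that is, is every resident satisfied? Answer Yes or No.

(0,4)N 3/3 ok
(1,0)N 2/2 ok
(1,1)N 4/4 ok
(1,2)N 5/5 ok
(1,3)N 6/6 ok
(1,4)N 5/5 ok
(1,5)N 3/3 ok
(2,1)N 7/7 ok
(2,2)N 7/7 ok
(2,3)N 7/7 ok
(2,4)N 6/6 ok
(3,0)N 4/4 ok
(3,1)N 6/6 ok
(3,2)N 5/5 ok
(3,4)N 4/4 ok
(3,5)N 3/3 ok
(4,0)N 5/5 ok
(4,1)N 6/6 ok
(4,4)N 2/3 ok
(5,0)N 4/4 ok
(5,1)N 5/5 ok
(5,5)S 1/2 ok
(6,1)N 3/3 ok
(6,2)N 3/3 ok
(6,3)N 1/2 ok
(6,4)S 1/2 ok
All meet the threshold, so the configuration is stable.

Yes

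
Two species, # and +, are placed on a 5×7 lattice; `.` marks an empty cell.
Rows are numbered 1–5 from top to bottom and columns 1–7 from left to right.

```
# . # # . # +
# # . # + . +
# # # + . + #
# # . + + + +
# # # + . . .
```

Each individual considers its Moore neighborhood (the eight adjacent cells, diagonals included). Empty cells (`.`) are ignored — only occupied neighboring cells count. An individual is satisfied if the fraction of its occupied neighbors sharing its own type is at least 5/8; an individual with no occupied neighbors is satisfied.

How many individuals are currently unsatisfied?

Row 1: (1,1)# 2/2 satisfied · (1,3)# 3/3 satisfied · (1,4)# 2/3 satisfied · (1,6)# 0/3 not · (1,7)+ 1/2 not
Row 2: (2,1)# 4/4 satisfied · (2,2)# 6/6 satisfied · (2,4)# 3/5 not · (2,5)+ 2/5 not · (2,7)+ 2/4 not
Row 3: (3,1)# 5/5 satisfied · (3,2)# 6/6 satisfied · (3,3)# 4/6 satisfied · (3,4)+ 3/5 not · (3,6)+ 5/6 satisfied · (3,7)# 0/4 not
Row 4: (4,1)# 5/5 satisfied · (4,2)# 7/7 satisfied · (4,4)+ 3/5 not · (4,5)+ 5/5 satisfied · (4,6)+ 3/4 satisfied · (4,7)+ 2/3 satisfied
Row 5: (5,1)# 3/3 satisfied · (5,2)# 4/4 satisfied · (5,3)# 2/4 not · (5,4)+ 2/3 satisfied
Unsatisfied: (1,6), (1,7), (2,4), (2,5), (2,7), (3,4), (3,7), (4,4), (5,3) — 9 in total.

9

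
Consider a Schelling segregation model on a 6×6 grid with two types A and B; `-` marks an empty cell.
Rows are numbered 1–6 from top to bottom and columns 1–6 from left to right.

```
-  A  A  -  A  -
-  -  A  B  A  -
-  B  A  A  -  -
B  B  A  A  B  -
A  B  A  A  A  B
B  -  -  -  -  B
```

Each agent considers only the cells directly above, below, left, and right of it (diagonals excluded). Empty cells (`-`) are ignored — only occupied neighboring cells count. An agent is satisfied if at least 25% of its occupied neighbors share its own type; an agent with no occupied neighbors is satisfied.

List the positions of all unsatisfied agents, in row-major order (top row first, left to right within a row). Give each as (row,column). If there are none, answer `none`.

(2,4), (4,5), (5,1), (6,1)

(1,2)A 1/1 ✓
(1,3)A 2/2 ✓
(1,5)A 1/1 ✓
(2,3)A 2/3 ✓
(2,4)B 0/3 ✗
(2,5)A 1/2 ✓
(3,2)B 1/2 ✓
(3,3)A 3/4 ✓
(3,4)A 2/3 ✓
(4,1)B 1/2 ✓
(4,2)B 3/4 ✓
(4,3)A 3/4 ✓
(4,4)A 3/4 ✓
(4,5)B 0/2 ✗
(5,1)A 0/3 ✗
(5,2)B 1/3 ✓
(5,3)A 2/3 ✓
(5,4)A 3/3 ✓
(5,5)A 1/3 ✓
(5,6)B 1/2 ✓
(6,1)B 0/1 ✗
(6,6)B 1/1 ✓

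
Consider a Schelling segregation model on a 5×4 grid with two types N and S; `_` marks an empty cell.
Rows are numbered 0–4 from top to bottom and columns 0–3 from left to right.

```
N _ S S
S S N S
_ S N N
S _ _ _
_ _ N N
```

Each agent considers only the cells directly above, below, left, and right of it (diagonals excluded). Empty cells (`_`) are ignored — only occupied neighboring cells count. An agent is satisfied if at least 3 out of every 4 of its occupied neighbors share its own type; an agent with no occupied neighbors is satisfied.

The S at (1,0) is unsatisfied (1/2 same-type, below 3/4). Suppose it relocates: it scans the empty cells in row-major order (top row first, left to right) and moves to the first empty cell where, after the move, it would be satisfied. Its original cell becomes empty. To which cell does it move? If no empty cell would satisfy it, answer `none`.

Vacating (1,0). Empty cells in order:
  (0,1): 2/3 same-type → still unsatisfied.
  (2,0): 2/2 same-type → satisfied — stop here.

(2,0)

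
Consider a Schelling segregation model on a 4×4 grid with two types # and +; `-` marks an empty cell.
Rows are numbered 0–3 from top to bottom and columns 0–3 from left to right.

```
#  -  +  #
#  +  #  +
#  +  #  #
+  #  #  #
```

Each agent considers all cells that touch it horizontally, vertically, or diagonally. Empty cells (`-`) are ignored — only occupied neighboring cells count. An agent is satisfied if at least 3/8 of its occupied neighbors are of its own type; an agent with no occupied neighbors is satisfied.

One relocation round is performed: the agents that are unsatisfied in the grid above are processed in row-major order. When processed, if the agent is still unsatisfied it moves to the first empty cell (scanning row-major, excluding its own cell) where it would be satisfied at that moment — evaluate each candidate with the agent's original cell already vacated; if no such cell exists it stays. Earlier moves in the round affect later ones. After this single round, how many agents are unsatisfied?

2

Initially unsatisfied (in order): (0,3), (1,1), (1,3), (2,1), (3,0).
  (0,3) → (0,1).
  (1,1) → (0,3).
  (1,3): now satisfied by earlier moves; stays.
  (2,1): no empty cell satisfies it; stays.
  (3,0): no empty cell satisfies it; stays.
Resulting grid:
# # + +
# - # +
# + # #
+ # # #
Unsatisfied now: (2,1), (3,0).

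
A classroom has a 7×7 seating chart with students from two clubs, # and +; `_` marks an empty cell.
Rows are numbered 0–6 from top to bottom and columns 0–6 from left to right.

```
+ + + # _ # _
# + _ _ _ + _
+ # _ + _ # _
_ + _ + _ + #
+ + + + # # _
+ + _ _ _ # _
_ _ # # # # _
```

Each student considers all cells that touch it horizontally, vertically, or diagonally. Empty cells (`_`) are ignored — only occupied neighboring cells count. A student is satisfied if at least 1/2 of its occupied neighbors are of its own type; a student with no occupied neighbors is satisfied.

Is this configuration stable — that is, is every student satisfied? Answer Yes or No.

No

(0,0)+ 2/3 ✓
(0,1)+ 3/4 ✓
(0,2)+ 2/3 ✓
(0,3)# 0/1 ✗
(0,5)# 0/1 ✗
(1,0)# 1/5 ✗
(1,1)+ 4/6 ✓
(1,5)+ 0/2 ✗
(2,0)+ 2/4 ✓
(2,1)# 1/4 ✗
(2,3)+ 1/1 ✓
(2,5)# 1/3 ✗
(3,1)+ 4/5 ✓
(3,3)+ 3/4 ✓
(3,5)+ 0/4 ✗
(3,6)# 2/3 ✓
(4,0)+ 4/4 ✓
(4,1)+ 5/5 ✓
(4,2)+ 5/5 ✓
(4,3)+ 2/3 ✓
(4,4)# 2/5 ✗
(4,5)# 3/4 ✓
(5,0)+ 3/3 ✓
(5,1)+ 4/5 ✓
(5,5)# 4/4 ✓
(6,2)# 1/2 ✓
(6,3)# 2/2 ✓
(6,4)# 3/3 ✓
(6,5)# 2/2 ✓
For instance (0,3) has only 0/1 same-type neighbors, below 1/2.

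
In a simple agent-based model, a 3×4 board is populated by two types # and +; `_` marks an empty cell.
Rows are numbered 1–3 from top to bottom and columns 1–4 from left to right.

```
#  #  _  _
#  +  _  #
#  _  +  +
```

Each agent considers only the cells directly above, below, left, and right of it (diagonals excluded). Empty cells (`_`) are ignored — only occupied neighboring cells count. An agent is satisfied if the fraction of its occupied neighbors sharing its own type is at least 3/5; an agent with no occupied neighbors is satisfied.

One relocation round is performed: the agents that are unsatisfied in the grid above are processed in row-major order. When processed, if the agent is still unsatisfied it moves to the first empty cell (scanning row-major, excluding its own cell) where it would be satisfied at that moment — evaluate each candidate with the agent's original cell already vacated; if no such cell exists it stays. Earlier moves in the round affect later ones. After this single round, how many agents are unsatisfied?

Initially unsatisfied (in order): (1,2), (2,2), (2,4), (3,4).
  (1,2) → (1,3).
  (2,2): no empty cell satisfies it; stays.
  (2,4) → (1,2).
  (3,4): now satisfied by earlier moves; stays.
Resulting grid:
# # # _
# + _ _
# _ + +
Unsatisfied now: (2,2).

1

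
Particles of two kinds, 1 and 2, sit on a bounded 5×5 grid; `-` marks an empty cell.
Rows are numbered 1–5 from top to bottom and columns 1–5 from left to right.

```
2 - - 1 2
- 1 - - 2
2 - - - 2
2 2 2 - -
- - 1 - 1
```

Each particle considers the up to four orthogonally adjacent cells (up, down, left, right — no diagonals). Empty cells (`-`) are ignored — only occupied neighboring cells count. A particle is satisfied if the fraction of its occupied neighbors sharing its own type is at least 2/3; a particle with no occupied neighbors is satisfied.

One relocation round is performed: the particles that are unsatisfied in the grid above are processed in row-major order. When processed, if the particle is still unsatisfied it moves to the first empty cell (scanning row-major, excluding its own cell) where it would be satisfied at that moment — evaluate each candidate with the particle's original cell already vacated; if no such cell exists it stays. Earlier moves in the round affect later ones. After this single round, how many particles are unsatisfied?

Initially unsatisfied (in order): (1,4), (1,5), (4,3), (5,3).
  (1,4) → (1,3).
  (1,5): now satisfied by earlier moves; stays.
  (4,3) → (2,1).
  (5,3): now satisfied by earlier moves; stays.
Resulting grid:
2 - 1 - 2
2 1 - - 2
2 - - - 2
2 2 - - -
- - 1 - 1
Unsatisfied now: (2,2).

1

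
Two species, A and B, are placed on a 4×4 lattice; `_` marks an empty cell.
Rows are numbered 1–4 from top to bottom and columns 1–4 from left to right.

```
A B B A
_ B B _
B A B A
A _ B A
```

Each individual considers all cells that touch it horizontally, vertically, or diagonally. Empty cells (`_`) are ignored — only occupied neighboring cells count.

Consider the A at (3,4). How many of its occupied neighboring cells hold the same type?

Occupied neighbors of (3,4): (2,3)=B, (3,3)=B, (4,3)=B, (4,4)=A.
Same type (A): 1 of 4.

1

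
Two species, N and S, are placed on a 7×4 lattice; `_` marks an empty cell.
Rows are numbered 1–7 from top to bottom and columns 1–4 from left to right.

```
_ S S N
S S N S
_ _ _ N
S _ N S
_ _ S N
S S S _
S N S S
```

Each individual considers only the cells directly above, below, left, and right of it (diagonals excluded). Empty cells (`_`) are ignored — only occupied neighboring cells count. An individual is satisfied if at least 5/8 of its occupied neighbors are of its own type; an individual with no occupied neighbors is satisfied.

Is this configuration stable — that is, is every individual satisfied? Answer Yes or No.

No

Row 1: (1,2)S 2/2 ok · (1,3)S 1/3 unhappy · (1,4)N 0/2 unhappy
Row 2: (2,1)S 1/1 ok · (2,2)S 2/3 ok · (2,3)N 0/3 unhappy · (2,4)S 0/3 unhappy
Row 3: (3,4)N 0/2 unhappy
Row 4: (4,1)S 0/0 ok · (4,3)N 0/2 unhappy · (4,4)S 0/3 unhappy
Row 5: (5,3)S 1/3 unhappy · (5,4)N 0/2 unhappy
Row 6: (6,1)S 2/2 ok · (6,2)S 2/3 ok · (6,3)S 3/3 ok
Row 7: (7,1)S 1/2 unhappy · (7,2)N 0/3 unhappy · (7,3)S 2/3 ok · (7,4)S 1/1 ok
For instance (1,3) has only 1/3 same-type neighbors, below 5/8.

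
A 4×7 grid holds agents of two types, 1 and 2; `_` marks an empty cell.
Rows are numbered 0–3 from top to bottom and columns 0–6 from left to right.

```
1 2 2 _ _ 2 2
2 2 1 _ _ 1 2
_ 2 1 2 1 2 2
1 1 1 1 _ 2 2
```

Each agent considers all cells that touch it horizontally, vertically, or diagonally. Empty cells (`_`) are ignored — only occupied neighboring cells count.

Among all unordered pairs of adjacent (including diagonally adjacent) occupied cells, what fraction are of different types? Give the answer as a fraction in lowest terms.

8/17

Scan each occupied cell's neighbors to the right and below (and the two forward diagonals) so each pair is counted once.
Row 0: 1(0,0)–2(0,1)≠ 1(0,0)–2(1,0)≠ 1(0,0)–2(1,1)≠ 2(0,1)–2(0,2)= 2(0,1)–2(1,1)= 2(0,1)–1(1,2)≠ 2(0,1)–2(1,0)= 2(0,2)–1(1,2)≠ 2(0,2)–2(1,1)= 2(0,5)–2(0,6)= 2(0,5)–1(1,5)≠ 2(0,5)–2(1,6)= 2(0,6)–2(1,6)= 2(0,6)–1(1,5)≠  → 7/14 unlike.
Row 1: 2(1,0)–2(1,1)= 2(1,0)–2(2,1)= 2(1,1)–1(1,2)≠ 2(1,1)–2(2,1)= 2(1,1)–1(2,2)≠ 1(1,2)–1(2,2)= 1(1,2)–2(2,3)≠ 1(1,2)–2(2,1)≠ 1(1,5)–2(1,6)≠ 1(1,5)–2(2,5)≠ 1(1,5)–2(2,6)≠ 1(1,5)–1(2,4)= 2(1,6)–2(2,6)= 2(1,6)–2(2,5)=  → 7/14 unlike.
Row 2: 2(2,1)–1(2,2)≠ 2(2,1)–1(3,1)≠ 2(2,1)–1(3,2)≠ 2(2,1)–1(3,0)≠ 1(2,2)–2(2,3)≠ 1(2,2)–1(3,2)= 1(2,2)–1(3,3)= 1(2,2)–1(3,1)= 2(2,3)–1(2,4)≠ 2(2,3)–1(3,3)≠ 2(2,3)–1(3,2)≠ 1(2,4)–2(2,5)≠ 1(2,4)–2(3,5)≠ 1(2,4)–1(3,3)= 2(2,5)–2(2,6)= 2(2,5)–2(3,5)= 2(2,5)–2(3,6)= 2(2,6)–2(3,6)= 2(2,6)–2(3,5)=  → 10/19 unlike.
Row 3: 1(3,0)–1(3,1)= 1(3,1)–1(3,2)= 1(3,2)–1(3,3)= 2(3,5)–2(3,6)=  → 0/4 unlike.
Total adjacent occupied pairs: 51; unlike-type pairs: 24.
24/51 reduces to 8/17.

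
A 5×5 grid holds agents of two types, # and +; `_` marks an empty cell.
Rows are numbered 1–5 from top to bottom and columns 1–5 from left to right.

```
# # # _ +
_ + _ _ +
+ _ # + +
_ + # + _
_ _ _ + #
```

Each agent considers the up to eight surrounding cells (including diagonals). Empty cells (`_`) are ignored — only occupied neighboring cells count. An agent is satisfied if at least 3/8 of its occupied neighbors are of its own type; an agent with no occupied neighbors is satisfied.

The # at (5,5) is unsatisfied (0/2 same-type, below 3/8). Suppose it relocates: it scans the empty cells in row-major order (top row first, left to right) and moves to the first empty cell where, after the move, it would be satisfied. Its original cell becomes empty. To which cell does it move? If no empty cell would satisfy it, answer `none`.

Vacating (5,5). Empty cells in order:
  (1,4): 1/3 same-type → still unsatisfied.
  (2,1): 2/4 same-type → satisfied — stop here.

(2,1)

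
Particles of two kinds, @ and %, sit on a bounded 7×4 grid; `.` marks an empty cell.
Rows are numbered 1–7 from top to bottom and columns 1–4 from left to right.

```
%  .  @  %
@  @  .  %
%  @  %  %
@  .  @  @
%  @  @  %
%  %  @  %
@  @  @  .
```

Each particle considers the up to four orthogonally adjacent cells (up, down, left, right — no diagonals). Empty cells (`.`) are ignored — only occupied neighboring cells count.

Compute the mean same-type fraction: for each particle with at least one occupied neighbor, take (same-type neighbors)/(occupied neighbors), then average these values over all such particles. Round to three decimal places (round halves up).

0.458

(1,1)% 0/1
(1,3)@ 0/1
(1,4)% 1/2
(2,1)@ 1/3
(2,2)@ 2/2
(2,4)% 2/2
(3,1)% 0/3
(3,2)@ 1/3
(3,3)% 1/3
(3,4)% 2/3
(4,1)@ 0/2
(4,3)@ 2/3
(4,4)@ 1/3
(5,1)% 1/3
(5,2)@ 1/3
(5,3)@ 3/4
(5,4)% 1/3
(6,1)% 2/3
(6,2)% 1/4
(6,3)@ 2/4
(6,4)% 1/2
(7,1)@ 1/2
(7,2)@ 2/3
(7,3)@ 2/2
Sum over 24 particles: 0/1 + 0/1 + 1/2 + 1/3 + 2/2 + 2/2 + 0/3 + 1/3 + 1/3 + 2/3 + 0/2 + 2/3 + 1/3 + 1/3 + 1/3 + 3/4 + 1/3 + 2/3 + 1/4 + 2/4 + 1/2 + 1/2 + 2/3 + 2/2 = 11; mean = 11 ÷ 24 = 11/24 = 0.458333… → 0.458.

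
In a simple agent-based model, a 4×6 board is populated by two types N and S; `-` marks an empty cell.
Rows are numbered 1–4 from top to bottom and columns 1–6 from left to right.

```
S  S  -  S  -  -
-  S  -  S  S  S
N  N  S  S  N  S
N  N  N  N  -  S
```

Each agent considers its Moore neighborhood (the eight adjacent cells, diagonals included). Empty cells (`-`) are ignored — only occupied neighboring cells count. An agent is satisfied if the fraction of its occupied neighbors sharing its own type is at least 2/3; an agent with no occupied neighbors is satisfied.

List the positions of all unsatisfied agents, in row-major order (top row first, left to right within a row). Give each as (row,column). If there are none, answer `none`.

(2,2), (3,3), (3,4), (3,5), (4,3), (4,4), (4,6)

Row 1: (1,1)S 2/2 ✓ · (1,2)S 2/2 ✓ · (1,4)S 2/2 ✓
Row 2: (2,2)S 3/5 ✗ · (2,4)S 4/5 ✓ · (2,5)S 5/6 ✓ · (2,6)S 2/3 ✓
Row 3: (3,1)N 3/4 ✓ · (3,2)N 4/6 ✓ · (3,3)S 3/7 ✗ · (3,4)S 3/6 ✗ · (3,5)N 1/7 ✗ · (3,6)S 3/4 ✓
Row 4: (4,1)N 3/3 ✓ · (4,2)N 4/5 ✓ · (4,3)N 3/5 ✗ · (4,4)N 2/4 ✗ · (4,6)S 1/2 ✗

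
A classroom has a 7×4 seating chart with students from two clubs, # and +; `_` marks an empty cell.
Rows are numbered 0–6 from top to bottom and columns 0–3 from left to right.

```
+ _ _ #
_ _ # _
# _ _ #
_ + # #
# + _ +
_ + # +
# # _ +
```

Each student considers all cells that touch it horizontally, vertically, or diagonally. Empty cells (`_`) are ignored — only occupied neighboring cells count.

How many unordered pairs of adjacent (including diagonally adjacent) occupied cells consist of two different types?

15

Scan each occupied cell's neighbors to the right and below (and the two forward diagonals) so each pair is counted once.
From row 0: 0 unlike of 1 pairs (running 0/1).
From row 1: 0 unlike of 1 pairs (running 0/2).
From row 2: 1 unlike of 3 pairs (running 1/5).
From row 3: 5 unlike of 7 pairs (running 6/12).
From row 4: 4 unlike of 6 pairs (running 10/18).
From row 5: 5 unlike of 7 pairs (running 15/25).
From row 6: 0 unlike of 1 pairs (running 15/26).
Total adjacent occupied pairs: 26; unlike-type pairs: 15.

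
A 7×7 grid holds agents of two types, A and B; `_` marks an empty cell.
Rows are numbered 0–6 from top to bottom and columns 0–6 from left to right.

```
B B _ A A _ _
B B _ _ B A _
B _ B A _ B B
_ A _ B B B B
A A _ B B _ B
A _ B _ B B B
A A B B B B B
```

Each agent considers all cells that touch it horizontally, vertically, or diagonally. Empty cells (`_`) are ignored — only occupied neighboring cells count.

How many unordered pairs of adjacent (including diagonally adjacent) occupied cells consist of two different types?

Scan each occupied cell's neighbors to the right and below (and the two forward diagonals) so each pair is counted once.
From row 0: 2 unlike of 9 pairs (running 2/9).
From row 1: 4 unlike of 9 pairs (running 6/18).
From row 2: 5 unlike of 12 pairs (running 11/30).
From row 3: 0 unlike of 12 pairs (running 11/42).
From row 4: 1 unlike of 11 pairs (running 12/53).
From row 5: 1 unlike of 15 pairs (running 13/68).
From row 6: 1 unlike of 6 pairs (running 14/74).
Total adjacent occupied pairs: 74; unlike-type pairs: 14.

14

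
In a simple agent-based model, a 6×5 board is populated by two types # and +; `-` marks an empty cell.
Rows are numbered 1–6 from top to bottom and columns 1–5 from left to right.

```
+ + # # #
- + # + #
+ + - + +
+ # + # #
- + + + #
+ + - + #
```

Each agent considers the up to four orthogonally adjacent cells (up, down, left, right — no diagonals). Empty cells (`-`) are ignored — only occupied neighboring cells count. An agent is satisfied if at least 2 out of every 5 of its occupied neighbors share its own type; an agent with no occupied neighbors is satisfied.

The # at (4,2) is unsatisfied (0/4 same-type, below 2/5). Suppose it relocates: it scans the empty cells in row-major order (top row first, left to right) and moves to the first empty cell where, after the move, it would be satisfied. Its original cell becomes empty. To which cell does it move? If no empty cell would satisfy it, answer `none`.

Vacating (4,2). Empty cells in order:
  (2,1): 0/3 same-type → still unsatisfied.
  (3,3): 1/4 same-type → still unsatisfied.
  (5,1): 0/3 same-type → still unsatisfied.
  (6,3): 0/3 same-type → still unsatisfied.

none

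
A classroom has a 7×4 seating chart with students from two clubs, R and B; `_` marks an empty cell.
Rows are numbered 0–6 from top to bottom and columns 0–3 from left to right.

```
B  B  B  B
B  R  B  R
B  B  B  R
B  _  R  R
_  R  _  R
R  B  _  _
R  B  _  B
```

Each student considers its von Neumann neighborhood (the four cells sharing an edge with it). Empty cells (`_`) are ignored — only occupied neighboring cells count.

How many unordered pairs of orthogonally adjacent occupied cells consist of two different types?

Scan each occupied cell's neighbors to the right and below so each pair is counted once.
Row 0: B(0,0)–B(0,1)= B(0,0)–B(1,0)= B(0,1)–B(0,2)= B(0,1)–R(1,1)≠ B(0,2)–B(0,3)= B(0,2)–B(1,2)= B(0,3)–R(1,3)≠  → 2/7 unlike.
Row 1: B(1,0)–R(1,1)≠ B(1,0)–B(2,0)= R(1,1)–B(1,2)≠ R(1,1)–B(2,1)≠ B(1,2)–R(1,3)≠ B(1,2)–B(2,2)= R(1,3)–R(2,3)=  → 4/7 unlike.
Row 2: B(2,0)–B(2,1)= B(2,0)–B(3,0)= B(2,1)–B(2,2)= B(2,2)–R(2,3)≠ B(2,2)–R(3,2)≠ R(2,3)–R(3,3)=  → 2/6 unlike.
Row 3: R(3,2)–R(3,3)= R(3,3)–R(4,3)=  → 0/2 unlike.
Row 4: R(4,1)–B(5,1)≠  → 1/1 unlike.
Row 5: R(5,0)–B(5,1)≠ R(5,0)–R(6,0)= B(5,1)–B(6,1)=  → 1/3 unlike.
Row 6: R(6,0)–B(6,1)≠  → 1/1 unlike.
Total adjacent occupied pairs: 27; unlike-type pairs: 11.

11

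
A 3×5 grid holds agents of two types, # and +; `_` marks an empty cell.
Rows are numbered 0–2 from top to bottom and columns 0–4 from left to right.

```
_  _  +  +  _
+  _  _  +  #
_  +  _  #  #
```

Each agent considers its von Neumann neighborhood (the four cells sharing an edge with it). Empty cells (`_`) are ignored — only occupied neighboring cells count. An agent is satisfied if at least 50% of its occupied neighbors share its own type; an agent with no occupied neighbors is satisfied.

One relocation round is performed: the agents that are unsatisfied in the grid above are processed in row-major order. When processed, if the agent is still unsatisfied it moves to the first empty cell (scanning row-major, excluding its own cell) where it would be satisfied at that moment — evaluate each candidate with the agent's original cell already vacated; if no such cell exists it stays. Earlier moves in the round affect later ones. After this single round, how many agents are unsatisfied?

0

Initially unsatisfied (in order): (1,3).
  (1,3) → (0,0).
Resulting grid:
+ _ + + _
+ _ _ _ #
_ + _ # #
All satisfied now.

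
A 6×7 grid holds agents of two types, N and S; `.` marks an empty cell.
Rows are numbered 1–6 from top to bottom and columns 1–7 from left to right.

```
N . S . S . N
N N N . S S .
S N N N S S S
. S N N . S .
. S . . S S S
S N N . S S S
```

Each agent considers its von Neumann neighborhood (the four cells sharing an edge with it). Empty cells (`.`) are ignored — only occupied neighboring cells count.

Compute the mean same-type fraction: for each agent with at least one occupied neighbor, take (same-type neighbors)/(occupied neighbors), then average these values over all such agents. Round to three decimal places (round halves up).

0.759

(1,1)N 1/1
(1,3)S 0/1
(1,5)S 1/1
(1,7)N — no occupied neighbors
(2,1)N 2/3
(2,2)N 3/3
(2,3)N 2/3
(2,5)S 3/3
(2,6)S 2/2
(3,1)S 0/2
(3,2)N 2/4
(3,3)N 4/4
(3,4)N 2/3
(3,5)S 2/3
(3,6)S 4/4
(3,7)S 1/1
(4,2)S 1/3
(4,3)N 2/3
(4,4)N 2/2
(4,6)S 2/2
(5,2)S 1/2
(5,5)S 2/2
(5,6)S 4/4
(5,7)S 2/2
(6,1)S 0/1
(6,2)N 1/3
(6,3)N 1/1
(6,5)S 2/2
(6,6)S 3/3
(6,7)S 2/2
Sum over 29 agents: 1/1 + 0/1 + 1/1 + 2/3 + 3/3 + 2/3 + 3/3 + 2/2 + 0/2 + 2/4 + 4/4 + 2/3 + 2/3 + 4/4 + 1/1 + 1/3 + 2/3 + 2/2 + 2/2 + 1/2 + 2/2 + 4/4 + 2/2 + 0/1 + 1/3 + 1/1 + 2/2 + 3/3 + 2/2 = 22; mean = 22 ÷ 29 = 22/29 = 0.758620… → 0.759.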